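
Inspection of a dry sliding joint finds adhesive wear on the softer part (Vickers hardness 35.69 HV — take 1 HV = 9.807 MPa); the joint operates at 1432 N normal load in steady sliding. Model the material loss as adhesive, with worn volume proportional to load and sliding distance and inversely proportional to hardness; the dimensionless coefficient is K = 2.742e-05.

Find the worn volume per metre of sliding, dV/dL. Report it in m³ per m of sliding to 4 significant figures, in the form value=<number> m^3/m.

value=1.122e-10 m^3/m

Every step keeps full precision — intermediate values are printed rounded — rounded just once to 4 significant digits.
Convert: Hardness H = 35.69 HV × 9.807 MPa/HV = 350.0 MPa = 3.500e+08 Pa.
As SI base values: W = 1432 N, H = 3.500e+08 Pa, K = 2.742e-05.
The wear rate dV/dL = K·W/H: 2.742e-05 · 1432 / 3.500e+08 = 1.122e-10 m³/m.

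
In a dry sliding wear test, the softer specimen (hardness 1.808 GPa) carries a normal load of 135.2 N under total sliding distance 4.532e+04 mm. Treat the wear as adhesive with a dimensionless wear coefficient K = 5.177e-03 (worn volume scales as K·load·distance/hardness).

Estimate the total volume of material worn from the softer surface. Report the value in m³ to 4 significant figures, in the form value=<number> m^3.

The computation carries full precision. Intermediates are printed rounded. Rounded just once, at four significant digits.
Total distance L = 4.532e+04 mm = 45.32 m.
Hardness H = 1.808 GPa = 1.808e+09 Pa.
Working in SI base units: W = 135.2 N, H = 1.808e+09 Pa, K = 5.177e-03.
Archard relation: V = K·W·L/H = 5.177e-03 · 135.2 · 45.32 / 1.808e+09 = 1.754e-08 m³.

value=1.754e-08 m^3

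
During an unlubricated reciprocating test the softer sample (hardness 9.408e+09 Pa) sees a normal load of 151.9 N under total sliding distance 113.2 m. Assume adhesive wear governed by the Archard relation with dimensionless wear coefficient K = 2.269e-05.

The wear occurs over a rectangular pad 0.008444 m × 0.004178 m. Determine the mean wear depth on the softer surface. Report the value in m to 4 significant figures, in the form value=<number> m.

value=1.176e-06 m

Quoted intermediates are rounded, and all arithmetic keeps full precision. Rounded once at the end, at four significant figures.
Contact area A = 0.008444 m × 0.004178 m = 3.528e-05 m².
As SI base values: W = 151.9 N, H = 9.408e+09 Pa, K = 2.269e-05.
By Archard's law, V = K·W·L/H = 2.269e-05 · 151.9 · 113.2 / 9.408e+09 = 4.147e-11 m³.
Mean wear depth h = V/A = 4.147e-11 / 3.528e-05 = 1.176e-06 m.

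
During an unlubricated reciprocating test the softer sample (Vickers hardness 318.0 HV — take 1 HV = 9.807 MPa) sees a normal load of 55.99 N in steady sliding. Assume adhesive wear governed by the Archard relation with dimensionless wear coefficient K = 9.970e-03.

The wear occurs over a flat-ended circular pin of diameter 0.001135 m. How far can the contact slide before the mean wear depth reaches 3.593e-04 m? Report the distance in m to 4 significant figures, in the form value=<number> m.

value=2.031 m

All working math maintains full precision — displayed values are rounded — a single final rounding, at four significant digits.
Convert: Hardness H = 318.0 HV × 9.807 MPa/HV = 3119 MPa = 3.119e+09 Pa.
Convert: Contact area A = π·d²/4 = π·(0.001135 m)²/4 = 1.012e-06 m².
Collected in SI base units: W = 55.99 N, H = 3.119e+09 Pa, K = 9.970e-03.
Limit volume V_lim = h_lim·A = 3.593e-04 · 1.012e-06 = 3.635e-10 m³.
Sliding life L = V_lim·H/(K·W) = 3.635e-10 · 3.119e+09 / (9.970e-03 · 55.99) = 2.031 m.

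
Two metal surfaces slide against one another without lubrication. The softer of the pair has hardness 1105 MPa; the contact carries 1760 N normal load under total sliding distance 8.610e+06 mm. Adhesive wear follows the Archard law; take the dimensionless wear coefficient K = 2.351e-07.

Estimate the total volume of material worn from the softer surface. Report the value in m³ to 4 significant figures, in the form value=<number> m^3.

The intermediates appear rounded; the algebra keeps full precision; rounded just once to four significant figures.
Sliding distance L = 8.610e+06 mm = 8610 m.
Hardness H = 1105 MPa = 1.105e+09 Pa.
In SI base units, W = 1760 N, H = 1.105e+09 Pa, K = 2.351e-07.
Archard volume V = K·W·L/H = 2.351e-07 · 1760 · 8610 / 1.105e+09 = 3.224e-09 m³.

value=3.224e-09 m^3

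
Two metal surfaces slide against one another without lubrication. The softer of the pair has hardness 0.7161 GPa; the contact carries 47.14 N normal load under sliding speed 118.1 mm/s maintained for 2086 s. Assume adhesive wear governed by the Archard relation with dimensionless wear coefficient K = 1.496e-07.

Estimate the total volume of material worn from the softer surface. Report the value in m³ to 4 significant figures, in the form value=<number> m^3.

Each operation maintains full float precision — intermediate values appear rounded, and a single final rounding: four significant figures.
Convert: Sliding speed v = 118.1 mm/s = 0.1181 m/s. Total distance L = v·t = 0.1181 m/s × 2086 s = 246.4 m.
Convert: Hardness H = 0.7161 GPa = 7.161e+08 Pa.
Collected in SI base units: W = 47.14 N, H = 7.161e+08 Pa, K = 1.496e-07.
Archard volume V = K·W·L/H = 1.496e-07 · 47.14 · 246.4 / 7.161e+08 = 2.426e-12 m³.

value=2.426e-12 m^3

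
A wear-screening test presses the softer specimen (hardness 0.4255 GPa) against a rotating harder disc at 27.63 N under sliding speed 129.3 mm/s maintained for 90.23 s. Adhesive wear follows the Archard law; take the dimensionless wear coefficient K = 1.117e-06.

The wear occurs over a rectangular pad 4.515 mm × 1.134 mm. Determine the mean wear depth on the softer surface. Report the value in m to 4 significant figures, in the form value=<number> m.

The computation keeps full precision. Shown intermediates are rounded — rounded once at the end: four significant digits.
Convert: Sliding speed v = 129.3 mm/s = 0.1293 m/s. Distance L = v·t = 0.1293 m/s × 90.23 s = 11.67 m.
Convert: Hardness H = 0.4255 GPa = 4.255e+08 Pa.
Convert: Pad sides 4.515 mm × 1.134 mm = 0.004515 m × 0.001134 m. Contact area A = 0.004515 m × 0.001134 m = 5.120e-06 m².
Expressed in SI base units: W = 27.63 N, H = 4.255e+08 Pa, K = 1.117e-06.
Archard relation: V = K·W·L/H = 1.117e-06 · 27.63 · 11.67 / 4.255e+08 = 8.462e-13 m³.
Depth of wear h = V/A = 8.462e-13 / 5.120e-06 = 1.653e-07 m.

value=1.653e-07 m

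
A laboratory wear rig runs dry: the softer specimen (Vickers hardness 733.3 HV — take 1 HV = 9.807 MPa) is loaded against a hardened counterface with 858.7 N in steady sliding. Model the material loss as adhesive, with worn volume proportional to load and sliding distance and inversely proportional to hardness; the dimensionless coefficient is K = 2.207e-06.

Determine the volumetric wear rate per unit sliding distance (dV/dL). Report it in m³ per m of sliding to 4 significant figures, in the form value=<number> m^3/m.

Intermediate values appear rounded. Every step runs at full precision. Rounded just once: 4 significant digits.
Convert: Hardness H = 733.3 HV × 9.807 MPa/HV = 7191 MPa = 7.191e+09 Pa.
SI base units throughout: W = 858.7 N, H = 7.191e+09 Pa, K = 2.207e-06.
The wear rate dV/dL = K·W/H: 2.207e-06 · 858.7 / 7.191e+09 = 2.635e-13 m³/m.

value=2.635e-13 m^3/m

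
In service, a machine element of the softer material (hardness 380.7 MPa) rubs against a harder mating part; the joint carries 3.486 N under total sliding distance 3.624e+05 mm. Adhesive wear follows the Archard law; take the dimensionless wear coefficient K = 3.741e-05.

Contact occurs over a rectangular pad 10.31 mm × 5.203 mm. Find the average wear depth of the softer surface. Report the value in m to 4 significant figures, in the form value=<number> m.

Intermediates are displayed rounded — the algebra holds full float precision. Rounded once at the end: four significant figures.
Sliding distance L = 3.624e+05 mm = 362.4 m.
Hardness H = 380.7 MPa = 3.807e+08 Pa.
Pad sides 10.31 mm × 5.203 mm = 0.01031 m × 0.005203 m. Contact area A = 0.01031 m × 0.005203 m = 5.364e-05 m².
In SI base units, W = 3.486 N, H = 3.807e+08 Pa, K = 3.741e-05.
Wear volume V = K·W·L/H = 3.741e-05 · 3.486 · 362.4 / 3.807e+08 = 1.241e-10 m³.
Depth h = V/A = 1.241e-10 / 5.364e-05 = 2.314e-06 m.

value=2.314e-06 m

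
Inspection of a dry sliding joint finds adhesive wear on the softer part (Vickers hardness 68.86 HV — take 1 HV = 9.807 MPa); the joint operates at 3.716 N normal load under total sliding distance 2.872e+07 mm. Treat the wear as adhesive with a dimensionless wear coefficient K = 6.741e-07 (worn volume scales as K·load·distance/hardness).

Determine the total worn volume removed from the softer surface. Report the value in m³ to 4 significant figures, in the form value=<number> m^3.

value=1.065e-10 m^3

The intermediates are printed rounded — all arithmetic holds exact precision. Rounded just once: four significant figures.
Distance covered L = 2.872e+07 mm = 2.872e+04 m.
Hardness H = 68.86 HV × 9.807 MPa/HV = 675.3 MPa = 6.753e+08 Pa.
As SI base values: W = 3.716 N, H = 6.753e+08 Pa, K = 6.741e-07.
By Archard's law, V = K·W·L/H = 6.741e-07 · 3.716 · 2.872e+04 / 6.753e+08 = 1.065e-10 m³.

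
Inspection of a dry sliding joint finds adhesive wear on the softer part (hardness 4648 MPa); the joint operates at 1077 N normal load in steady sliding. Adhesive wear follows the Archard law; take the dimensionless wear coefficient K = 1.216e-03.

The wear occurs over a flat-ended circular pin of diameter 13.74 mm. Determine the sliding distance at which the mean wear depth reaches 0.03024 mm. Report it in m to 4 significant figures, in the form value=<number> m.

The algebra carries exact precision. The intermediates are shown rounded, and rounded once at the end: 4 significant digits.
Convert: Hardness H = 4648 MPa = 4.648e+09 Pa.
Convert: Pin diameter d = 13.74 mm = 0.01374 m. Contact area A = π·d²/4 = π·(0.01374 m)²/4 = 1.483e-04 m².
Convert: Depth limit h_lim = 0.03024 mm = 3.024e-05 m.
Restated in SI base units: W = 1077 N, H = 4.648e+09 Pa, K = 1.216e-03.
Allowed volume V_lim = h_lim·A = 3.024e-05 · 1.483e-04 = 4.484e-09 m³.
Life L = V_lim·H/(K·W) = 4.484e-09 · 4.648e+09 / (1.216e-03 · 1077) = 15.91 m.

value=15.91 m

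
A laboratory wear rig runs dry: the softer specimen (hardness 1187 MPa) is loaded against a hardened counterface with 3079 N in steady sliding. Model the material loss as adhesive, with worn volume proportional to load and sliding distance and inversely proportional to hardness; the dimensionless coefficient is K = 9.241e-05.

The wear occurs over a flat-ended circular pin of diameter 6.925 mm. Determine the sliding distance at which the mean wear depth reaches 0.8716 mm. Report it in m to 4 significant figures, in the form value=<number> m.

Intermediates are printed rounded; the computation keeps full float precision — a single final rounding to four significant digits.
Convert: Hardness H = 1187 MPa = 1.187e+09 Pa.
Convert: Pin diameter d = 6.925 mm = 0.006925 m. Contact area A = π·d²/4 = π·(0.006925 m)²/4 = 3.766e-05 m².
Convert: Depth limit h_lim = 0.8716 mm = 8.716e-04 m.
In SI base units: W = 3079 N, H = 1.187e+09 Pa, K = 9.241e-05.
At the depth limit, V_lim = h_lim·A = 8.716e-04 · 3.766e-05 = 3.283e-08 m³.
Sliding life L = V_lim·H/(K·W) = 3.283e-08 · 1.187e+09 / (9.241e-05 · 3079) = 137.0 m.

value=137.0 m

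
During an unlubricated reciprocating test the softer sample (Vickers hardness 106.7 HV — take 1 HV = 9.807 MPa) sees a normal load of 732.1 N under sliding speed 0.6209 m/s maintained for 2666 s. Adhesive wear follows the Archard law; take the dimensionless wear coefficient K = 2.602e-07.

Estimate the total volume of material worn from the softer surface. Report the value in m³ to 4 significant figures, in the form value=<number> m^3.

Each operation holds exact precision, and the intermediates are shown rounded; a single final rounding: four significant figures.
The distance L = v·t = 0.6209 m/s × 2666 s = 1655 m.
Hardness H = 106.7 HV × 9.807 MPa/HV = 1046 MPa = 1.046e+09 Pa.
Working in SI base units: W = 732.1 N, H = 1.046e+09 Pa, K = 2.602e-07.
By Archard's law, V = K·W·L/H = 2.602e-07 · 732.1 · 1655 / 1.046e+09 = 3.013e-10 m³.

value=3.013e-10 m^3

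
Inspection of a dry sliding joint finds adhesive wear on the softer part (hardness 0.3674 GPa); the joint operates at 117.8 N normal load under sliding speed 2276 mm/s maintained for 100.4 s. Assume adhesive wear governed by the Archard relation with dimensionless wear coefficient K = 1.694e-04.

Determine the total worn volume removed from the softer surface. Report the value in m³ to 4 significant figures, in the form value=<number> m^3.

value=1.241e-08 m^3

Intermediates are shown rounded — the computation runs at full precision — a single final rounding, at 4 significant figures.
Sliding speed v = 2276 mm/s = 2.276 m/s. The distance L = v·t = 2.276 m/s × 100.4 s = 228.5 m.
Hardness H = 0.3674 GPa = 3.674e+08 Pa.
In SI base units: W = 117.8 N, H = 3.674e+08 Pa, K = 1.694e-04.
Archard relation: V = K·W·L/H = 1.694e-04 · 117.8 · 228.5 / 3.674e+08 = 1.241e-08 m³.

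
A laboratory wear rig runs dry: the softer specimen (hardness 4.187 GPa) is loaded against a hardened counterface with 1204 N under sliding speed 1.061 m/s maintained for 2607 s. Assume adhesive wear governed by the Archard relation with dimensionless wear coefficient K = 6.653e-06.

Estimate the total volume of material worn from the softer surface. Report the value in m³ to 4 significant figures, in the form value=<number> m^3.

The intermediates are printed rounded — all working math carries full float precision — rounded just once: 4 significant digits.
The distance L = v·t = 1.061 m/s × 2607 s = 2766 m.
Hardness H = 4.187 GPa = 4.187e+09 Pa.
In SI base units: W = 1204 N, H = 4.187e+09 Pa, K = 6.653e-06.
Worn volume V = K·W·L/H = 6.653e-06 · 1204 · 2766 / 4.187e+09 = 5.292e-09 m³.

value=5.292e-09 m^3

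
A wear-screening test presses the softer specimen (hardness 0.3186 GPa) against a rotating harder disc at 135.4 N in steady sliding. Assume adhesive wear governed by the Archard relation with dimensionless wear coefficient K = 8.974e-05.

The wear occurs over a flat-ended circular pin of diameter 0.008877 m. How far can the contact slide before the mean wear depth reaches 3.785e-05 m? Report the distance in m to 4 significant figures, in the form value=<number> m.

Printed values are rounded. The algebra carries exact precision; rounded just once: four significant digits.
Hardness H = 0.3186 GPa = 3.186e+08 Pa.
Contact area A = π·d²/4 = π·(0.008877 m)²/4 = 6.189e-05 m².
Expressed in SI base units: W = 135.4 N, H = 3.186e+08 Pa, K = 8.974e-05.
Limit volume V_lim = h_lim·A = 3.785e-05 · 6.189e-05 = 2.343e-09 m³.
Sliding life L = V_lim·H/(K·W) = 2.343e-09 · 3.186e+08 / (8.974e-05 · 135.4) = 61.42 m.

value=61.42 m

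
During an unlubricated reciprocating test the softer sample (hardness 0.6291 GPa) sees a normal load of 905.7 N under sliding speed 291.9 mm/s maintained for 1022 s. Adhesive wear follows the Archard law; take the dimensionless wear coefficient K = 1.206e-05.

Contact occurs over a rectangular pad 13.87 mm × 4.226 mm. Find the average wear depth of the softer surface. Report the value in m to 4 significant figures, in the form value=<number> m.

value=8.837e-05 m

The algebra runs at full precision — shown intermediates are rounded — rounded just once, at 4 significant digits.
Convert: Sliding speed v = 291.9 mm/s = 0.2919 m/s. Path length L = v·t = 0.2919 m/s × 1022 s = 298.3 m.
Convert: Hardness H = 0.6291 GPa = 6.291e+08 Pa.
Convert: Pad sides 13.87 mm × 4.226 mm = 0.01387 m × 0.004226 m. Contact area A = 0.01387 m × 0.004226 m = 5.861e-05 m².
As SI base values: W = 905.7 N, H = 6.291e+08 Pa, K = 1.206e-05.
Wear volume V = K·W·L/H = 1.206e-05 · 905.7 · 298.3 / 6.291e+08 = 5.180e-09 m³.
Depth of wear h = V/A = 5.180e-09 / 5.861e-05 = 8.837e-05 m.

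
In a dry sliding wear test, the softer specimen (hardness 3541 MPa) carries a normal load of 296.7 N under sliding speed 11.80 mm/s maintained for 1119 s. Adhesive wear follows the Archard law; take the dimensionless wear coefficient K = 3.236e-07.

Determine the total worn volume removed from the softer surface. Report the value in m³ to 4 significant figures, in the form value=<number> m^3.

value=3.580e-13 m^3

Every step runs at full float precision; intermediate values are displayed rounded. Rounded just once to 4 significant digits.
Convert: Sliding speed v = 11.80 mm/s = 0.01180 m/s. Total distance L = v·t = 0.01180 m/s × 1119 s = 13.20 m.
Convert: Hardness H = 3541 MPa = 3.541e+09 Pa.
As SI base values: W = 296.7 N, H = 3.541e+09 Pa, K = 3.236e-07.
By Archard's law, V = K·W·L/H = 3.236e-07 · 296.7 · 13.20 / 3.541e+09 = 3.580e-13 m³.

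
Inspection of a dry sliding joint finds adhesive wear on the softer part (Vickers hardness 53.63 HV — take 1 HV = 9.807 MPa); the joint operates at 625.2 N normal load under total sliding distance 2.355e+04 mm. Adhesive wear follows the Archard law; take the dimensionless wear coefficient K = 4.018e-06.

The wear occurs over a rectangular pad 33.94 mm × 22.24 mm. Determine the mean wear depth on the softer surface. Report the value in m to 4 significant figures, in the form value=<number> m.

Intermediates are printed rounded, and the computation keeps full float precision. Rounded just once: four significant figures.
Total distance L = 2.355e+04 mm = 23.55 m.
Hardness H = 53.63 HV × 9.807 MPa/HV = 525.9 MPa = 5.259e+08 Pa.
Pad sides 33.94 mm × 22.24 mm = 0.03394 m × 0.02224 m. Contact area A = 0.03394 m × 0.02224 m = 7.548e-04 m².
In SI base units: W = 625.2 N, H = 5.259e+08 Pa, K = 4.018e-06.
Wear volume V = K·W·L/H = 4.018e-06 · 625.2 · 23.55 / 5.259e+08 = 1.125e-10 m³.
Mean depth h = V/A = 1.125e-10 / 7.548e-04 = 1.490e-07 m.

value=1.490e-07 m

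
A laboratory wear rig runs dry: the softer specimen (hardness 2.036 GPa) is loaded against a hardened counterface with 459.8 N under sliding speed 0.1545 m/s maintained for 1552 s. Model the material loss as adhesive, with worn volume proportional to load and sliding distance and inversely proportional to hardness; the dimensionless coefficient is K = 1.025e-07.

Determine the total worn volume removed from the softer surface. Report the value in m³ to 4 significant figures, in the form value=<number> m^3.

All working math maintains full float precision; intermediates appear rounded. Rounded just once: four significant digits.
Convert: Total distance L = v·t = 0.1545 m/s × 1552 s = 239.8 m.
Convert: Hardness H = 2.036 GPa = 2.036e+09 Pa.
As SI base values: W = 459.8 N, H = 2.036e+09 Pa, K = 1.025e-07.
By Archard's law, V = K·W·L/H = 1.025e-07 · 459.8 · 239.8 / 2.036e+09 = 5.551e-12 m³.

value=5.551e-12 m^3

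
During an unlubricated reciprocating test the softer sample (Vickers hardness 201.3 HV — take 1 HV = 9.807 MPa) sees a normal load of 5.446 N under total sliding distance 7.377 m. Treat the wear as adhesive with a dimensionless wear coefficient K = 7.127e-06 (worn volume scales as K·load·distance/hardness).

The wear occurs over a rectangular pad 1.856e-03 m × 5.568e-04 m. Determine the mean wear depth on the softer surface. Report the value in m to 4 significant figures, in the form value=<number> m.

value=1.403e-07 m

Every step maintains full float precision; intermediate values are displayed rounded, and rounded just once to four significant figures.
Convert: Hardness H = 201.3 HV × 9.807 MPa/HV = 1974 MPa = 1.974e+09 Pa.
Convert: Contact area A = 1.856e-03 m × 5.568e-04 m = 1.033e-06 m².
As SI base values: W = 5.446 N, H = 1.974e+09 Pa, K = 7.127e-06.
By Archard's law, V = K·W·L/H = 7.127e-06 · 5.446 · 7.377 / 1.974e+09 = 1.450e-13 m³.
Mean wear depth h = V/A = 1.450e-13 / 1.033e-06 = 1.403e-07 m.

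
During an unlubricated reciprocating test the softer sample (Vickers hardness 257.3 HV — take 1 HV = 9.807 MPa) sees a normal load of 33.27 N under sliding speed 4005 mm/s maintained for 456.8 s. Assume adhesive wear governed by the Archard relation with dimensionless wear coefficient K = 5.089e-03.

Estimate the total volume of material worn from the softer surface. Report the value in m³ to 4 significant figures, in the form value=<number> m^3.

Intermediates are printed rounded. All arithmetic runs at full float precision — rounded once at the end: 4 significant digits.
Convert: Sliding speed v = 4005 mm/s = 4.005 m/s. Sliding distance L = v·t = 4.005 m/s × 456.8 s = 1829 m.
Convert: Hardness H = 257.3 HV × 9.807 MPa/HV = 2523 MPa = 2.523e+09 Pa.
As SI base values: W = 33.27 N, H = 2.523e+09 Pa, K = 5.089e-03.
The Archard volume V = K·W·L/H = 5.089e-03 · 33.27 · 1829 / 2.523e+09 = 1.228e-07 m³.

value=1.228e-07 m^3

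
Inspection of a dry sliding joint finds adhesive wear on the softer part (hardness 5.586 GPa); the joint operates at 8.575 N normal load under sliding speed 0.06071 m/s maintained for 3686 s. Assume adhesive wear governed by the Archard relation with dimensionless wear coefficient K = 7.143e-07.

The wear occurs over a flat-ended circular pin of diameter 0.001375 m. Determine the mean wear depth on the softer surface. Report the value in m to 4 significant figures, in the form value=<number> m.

Intermediate values are shown rounded — each operation runs at full float precision. Rounded just once: four significant figures.
Distance covered L = v·t = 0.06071 m/s × 3686 s = 223.8 m.
Hardness H = 5.586 GPa = 5.586e+09 Pa.
Contact area A = π·d²/4 = π·(0.001375 m)²/4 = 1.485e-06 m².
Collected in SI base units: W = 8.575 N, H = 5.586e+09 Pa, K = 7.143e-07.
Apply Archard: V = K·W·L/H = 7.143e-07 · 8.575 · 223.8 / 5.586e+09 = 2.454e-13 m³.
Average depth h = V/A = 2.454e-13 / 1.485e-06 = 1.652e-07 m.

value=1.652e-07 m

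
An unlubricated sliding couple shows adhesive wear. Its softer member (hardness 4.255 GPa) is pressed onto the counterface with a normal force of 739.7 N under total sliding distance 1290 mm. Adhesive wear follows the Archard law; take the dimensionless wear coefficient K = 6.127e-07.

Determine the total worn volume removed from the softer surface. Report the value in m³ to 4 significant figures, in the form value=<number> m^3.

value=1.374e-13 m^3

The algebra carries full float precision, and intermediates are shown rounded — a single final rounding to four significant figures.
Path length L = 1290 mm = 1.290 m.
Hardness H = 4.255 GPa = 4.255e+09 Pa.
SI base units throughout: W = 739.7 N, H = 4.255e+09 Pa, K = 6.127e-07.
Volume removed: V = K·W·L/H = 6.127e-07 · 739.7 · 1.290 / 4.255e+09 = 1.374e-13 m³.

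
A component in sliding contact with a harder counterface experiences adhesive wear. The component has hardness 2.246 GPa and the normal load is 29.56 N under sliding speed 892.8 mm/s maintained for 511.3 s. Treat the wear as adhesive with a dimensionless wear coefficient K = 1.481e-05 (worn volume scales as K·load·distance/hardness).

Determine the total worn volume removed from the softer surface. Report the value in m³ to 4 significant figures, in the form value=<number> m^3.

value=8.898e-11 m^3

The computation keeps full float precision. The intermediates are shown rounded. Rounded once at the end: four significant digits.
Convert: Sliding speed v = 892.8 mm/s = 0.8928 m/s. The distance L = v·t = 0.8928 m/s × 511.3 s = 456.5 m.
Convert: Hardness H = 2.246 GPa = 2.246e+09 Pa.
Expressed in SI base units: W = 29.56 N, H = 2.246e+09 Pa, K = 1.481e-05.
The Archard volume V = K·W·L/H = 1.481e-05 · 29.56 · 456.5 / 2.246e+09 = 8.898e-11 m³.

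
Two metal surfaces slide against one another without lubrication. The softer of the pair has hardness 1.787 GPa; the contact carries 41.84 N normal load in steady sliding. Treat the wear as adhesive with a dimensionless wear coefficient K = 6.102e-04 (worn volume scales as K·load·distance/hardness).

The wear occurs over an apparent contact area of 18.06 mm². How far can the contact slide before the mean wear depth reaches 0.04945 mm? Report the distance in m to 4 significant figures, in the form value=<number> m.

Shown intermediates are rounded. All working math carries exact precision, and a lone final rounding to 4 significant digits.
Convert: Hardness H = 1.787 GPa = 1.787e+09 Pa.
Convert: Contact area A = 18.06 mm² = 1.806e-05 m².
Convert: Depth limit h_lim = 0.04945 mm = 4.945e-05 m.
Expressed in SI base units: W = 41.84 N, H = 1.787e+09 Pa, K = 6.102e-04.
At the depth limit, V_lim = h_lim·A = 4.945e-05 · 1.806e-05 = 8.931e-10 m³.
So the life L = V_lim·H/(K·W) = 8.931e-10 · 1.787e+09 / (6.102e-04 · 41.84) = 62.51 m.

value=62.51 m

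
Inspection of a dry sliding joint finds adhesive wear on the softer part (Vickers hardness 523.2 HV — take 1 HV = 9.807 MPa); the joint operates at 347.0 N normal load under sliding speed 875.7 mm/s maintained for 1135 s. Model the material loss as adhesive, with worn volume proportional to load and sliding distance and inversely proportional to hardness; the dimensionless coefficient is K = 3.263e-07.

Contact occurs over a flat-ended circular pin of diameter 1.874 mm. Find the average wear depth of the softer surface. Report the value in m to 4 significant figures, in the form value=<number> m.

Shown intermediates are rounded. All arithmetic holds full float precision, and rounded once at the end: four significant digits.
Convert: Sliding speed v = 875.7 mm/s = 0.8757 m/s. The distance L = v·t = 0.8757 m/s × 1135 s = 993.9 m.
Convert: Hardness H = 523.2 HV × 9.807 MPa/HV = 5131 MPa = 5.131e+09 Pa.
Convert: Pin diameter d = 1.874 mm = 0.001874 m. Contact area A = π·d²/4 = π·(0.001874 m)²/4 = 2.758e-06 m².
In SI base units, W = 347.0 N, H = 5.131e+09 Pa, K = 3.263e-07.
The Archard volume V = K·W·L/H = 3.263e-07 · 347.0 · 993.9 / 5.131e+09 = 2.193e-11 m³.
Mean wear depth h = V/A = 2.193e-11 / 2.758e-06 = 7.952e-06 m.

value=7.952e-06 m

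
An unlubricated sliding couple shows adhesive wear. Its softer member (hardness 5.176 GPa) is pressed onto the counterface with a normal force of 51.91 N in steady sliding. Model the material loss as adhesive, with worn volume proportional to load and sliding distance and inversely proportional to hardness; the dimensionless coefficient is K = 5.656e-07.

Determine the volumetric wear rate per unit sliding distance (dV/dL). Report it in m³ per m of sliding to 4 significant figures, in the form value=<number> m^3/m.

value=5.672e-15 m^3/m

The computation holds full float precision, and intermediate values appear rounded — one final rounding: 4 significant digits.
Hardness H = 5.176 GPa = 5.176e+09 Pa.
Restated in SI base units: W = 51.91 N, H = 5.176e+09 Pa, K = 5.656e-07.
Volumetric rate dV/dL = K·W/H — distance-free: 5.656e-07 · 51.91 / 5.176e+09 = 5.672e-15 m³/m.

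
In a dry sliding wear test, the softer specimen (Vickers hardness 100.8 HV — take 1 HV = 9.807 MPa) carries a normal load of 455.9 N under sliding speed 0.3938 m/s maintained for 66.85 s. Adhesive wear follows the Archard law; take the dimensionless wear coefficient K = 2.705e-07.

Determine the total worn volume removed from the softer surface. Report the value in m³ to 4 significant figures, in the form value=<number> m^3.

value=3.284e-12 m^3

Intermediates are printed rounded; every step keeps exact precision, and a single final rounding: 4 significant digits.
Distance L = v·t = 0.3938 m/s × 66.85 s = 26.33 m.
Hardness H = 100.8 HV × 9.807 MPa/HV = 988.5 MPa = 9.885e+08 Pa.
Expressed in SI base units: W = 455.9 N, H = 9.885e+08 Pa, K = 2.705e-07.
Worn volume V = K·W·L/H = 2.705e-07 · 455.9 · 26.33 / 9.885e+08 = 3.284e-12 m³.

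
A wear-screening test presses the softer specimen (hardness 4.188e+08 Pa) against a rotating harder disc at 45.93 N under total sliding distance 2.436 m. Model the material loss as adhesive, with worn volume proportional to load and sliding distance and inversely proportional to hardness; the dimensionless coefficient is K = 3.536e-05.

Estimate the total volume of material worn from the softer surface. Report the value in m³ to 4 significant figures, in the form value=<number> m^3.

Each operation holds full float precision. Intermediate values are displayed rounded, and one last rounding, at four significant digits.
As SI base values: W = 45.93 N, H = 4.188e+08 Pa, K = 3.536e-05.
Worn volume V = K·W·L/H = 3.536e-05 · 45.93 · 2.436 / 4.188e+08 = 9.447e-12 m³.

value=9.447e-12 m^3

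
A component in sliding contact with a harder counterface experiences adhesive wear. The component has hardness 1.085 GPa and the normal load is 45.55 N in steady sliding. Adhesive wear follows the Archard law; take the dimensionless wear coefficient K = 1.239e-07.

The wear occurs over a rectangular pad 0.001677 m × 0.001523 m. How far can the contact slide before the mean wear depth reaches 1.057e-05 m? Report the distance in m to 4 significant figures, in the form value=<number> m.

value=5190 m

Intermediates appear rounded; each operation maintains full precision — rounded once at the end to four significant digits.
Convert: Hardness H = 1.085 GPa = 1.085e+09 Pa.
Convert: Contact area A = 0.001677 m × 0.001523 m = 2.554e-06 m².
Expressed in SI base units: W = 45.55 N, H = 1.085e+09 Pa, K = 1.239e-07.
Wearable volume V_lim = h_lim·A = 1.057e-05 · 2.554e-06 = 2.700e-11 m³.
So the life L = V_lim·H/(K·W) = 2.700e-11 · 1.085e+09 / (1.239e-07 · 45.55) = 5190 m.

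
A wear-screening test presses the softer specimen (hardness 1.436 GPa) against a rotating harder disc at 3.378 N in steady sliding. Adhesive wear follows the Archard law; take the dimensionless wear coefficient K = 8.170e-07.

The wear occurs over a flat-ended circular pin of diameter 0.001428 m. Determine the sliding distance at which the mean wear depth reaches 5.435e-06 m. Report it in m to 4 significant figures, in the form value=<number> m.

value=4529 m

All arithmetic carries full precision — shown intermediates are rounded — one final rounding, at 4 significant digits.
Convert: Hardness H = 1.436 GPa = 1.436e+09 Pa.
Convert: Contact area A = π·d²/4 = π·(0.001428 m)²/4 = 1.602e-06 m².
In SI base units, W = 3.378 N, H = 1.436e+09 Pa, K = 8.170e-07.
Limit volume V_lim = h_lim·A = 5.435e-06 · 1.602e-06 = 8.705e-12 m³.
So the life L = V_lim·H/(K·W) = 8.705e-12 · 1.436e+09 / (8.170e-07 · 3.378) = 4529 m.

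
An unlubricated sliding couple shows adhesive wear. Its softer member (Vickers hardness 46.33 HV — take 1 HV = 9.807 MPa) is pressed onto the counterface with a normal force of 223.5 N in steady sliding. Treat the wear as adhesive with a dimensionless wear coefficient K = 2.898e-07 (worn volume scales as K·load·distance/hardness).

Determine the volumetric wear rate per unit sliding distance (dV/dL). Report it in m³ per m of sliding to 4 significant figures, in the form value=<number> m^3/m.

Displayed values are rounded, and the computation holds full float precision; a single final rounding: 4 significant digits.
Convert: Hardness H = 46.33 HV × 9.807 MPa/HV = 454.4 MPa = 4.544e+08 Pa.
Collected in SI base units: W = 223.5 N, H = 4.544e+08 Pa, K = 2.898e-07.
The wear rate dV/dL = K·W/H, so: 2.898e-07 · 223.5 / 4.544e+08 = 1.426e-13 m³/m.

value=1.426e-13 m^3/m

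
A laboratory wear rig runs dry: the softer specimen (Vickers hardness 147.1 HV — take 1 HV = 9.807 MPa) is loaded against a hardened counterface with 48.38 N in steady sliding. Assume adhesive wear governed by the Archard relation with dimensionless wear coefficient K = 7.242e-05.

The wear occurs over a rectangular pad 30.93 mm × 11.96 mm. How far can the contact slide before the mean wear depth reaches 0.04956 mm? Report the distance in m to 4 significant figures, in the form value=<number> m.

Intermediate values are displayed rounded; all arithmetic keeps full precision, and a single final rounding: four significant digits.
Hardness H = 147.1 HV × 9.807 MPa/HV = 1443 MPa = 1.443e+09 Pa.
Pad sides 30.93 mm × 11.96 mm = 0.03093 m × 0.01196 m. Contact area A = 0.03093 m × 0.01196 m = 3.699e-04 m².
Depth limit h_lim = 0.04956 mm = 4.956e-05 m.
As SI base values: W = 48.38 N, H = 1.443e+09 Pa, K = 7.242e-05.
Limit volume V_lim = h_lim·A = 4.956e-05 · 3.699e-04 = 1.833e-08 m³.
Thus life L = V_lim·H/(K·W) = 1.833e-08 · 1.443e+09 / (7.242e-05 · 48.38) = 7549 m.

value=7549 m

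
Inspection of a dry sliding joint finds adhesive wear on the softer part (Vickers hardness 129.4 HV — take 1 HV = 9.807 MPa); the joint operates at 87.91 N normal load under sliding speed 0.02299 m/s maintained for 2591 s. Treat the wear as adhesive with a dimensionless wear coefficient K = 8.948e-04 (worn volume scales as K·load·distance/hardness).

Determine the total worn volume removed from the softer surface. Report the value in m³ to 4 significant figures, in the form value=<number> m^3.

value=3.692e-09 m^3

All working math keeps full float precision, and intermediates are displayed rounded — a single final rounding: four significant figures.
Sliding distance L = v·t = 0.02299 m/s × 2591 s = 59.57 m.
Hardness H = 129.4 HV × 9.807 MPa/HV = 1269 MPa = 1.269e+09 Pa.
Expressed in SI base units: W = 87.91 N, H = 1.269e+09 Pa, K = 8.948e-04.
Archard relation: V = K·W·L/H = 8.948e-04 · 87.91 · 59.57 / 1.269e+09 = 3.692e-09 m³.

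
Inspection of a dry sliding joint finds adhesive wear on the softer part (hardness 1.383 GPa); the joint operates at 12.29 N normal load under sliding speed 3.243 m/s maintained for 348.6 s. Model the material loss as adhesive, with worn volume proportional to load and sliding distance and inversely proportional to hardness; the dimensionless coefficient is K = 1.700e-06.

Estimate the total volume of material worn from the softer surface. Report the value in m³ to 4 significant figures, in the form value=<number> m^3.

Intermediate values are printed rounded — every step holds exact precision; one last rounding: 4 significant digits.
Convert: Total distance L = v·t = 3.243 m/s × 348.6 s = 1131 m.
Convert: Hardness H = 1.383 GPa = 1.383e+09 Pa.
Collected in SI base units: W = 12.29 N, H = 1.383e+09 Pa, K = 1.700e-06.
Volume removed: V = K·W·L/H = 1.700e-06 · 12.29 · 1131 / 1.383e+09 = 1.708e-11 m³.

value=1.708e-11 m^3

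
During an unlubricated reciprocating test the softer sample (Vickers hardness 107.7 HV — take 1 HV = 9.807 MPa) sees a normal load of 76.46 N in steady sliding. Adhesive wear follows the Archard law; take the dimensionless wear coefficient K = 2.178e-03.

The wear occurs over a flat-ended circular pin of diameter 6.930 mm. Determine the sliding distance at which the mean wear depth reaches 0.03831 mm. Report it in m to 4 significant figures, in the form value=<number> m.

Intermediate values are displayed rounded — the computation carries full float precision; rounded just once, at 4 significant digits.
Convert: Hardness H = 107.7 HV × 9.807 MPa/HV = 1056 MPa = 1.056e+09 Pa.
Convert: Pin diameter d = 6.930 mm = 0.006930 m. Contact area A = π·d²/4 = π·(0.006930 m)²/4 = 3.772e-05 m².
Convert: Depth limit h_lim = 0.03831 mm = 3.831e-05 m.
In SI base units, W = 76.46 N, H = 1.056e+09 Pa, K = 2.178e-03.
At the depth limit, V_lim = h_lim·A = 3.831e-05 · 3.772e-05 = 1.445e-09 m³.
Life L = V_lim·H/(K·W) = 1.445e-09 · 1.056e+09 / (2.178e-03 · 76.46) = 9.165 m.

value=9.165 m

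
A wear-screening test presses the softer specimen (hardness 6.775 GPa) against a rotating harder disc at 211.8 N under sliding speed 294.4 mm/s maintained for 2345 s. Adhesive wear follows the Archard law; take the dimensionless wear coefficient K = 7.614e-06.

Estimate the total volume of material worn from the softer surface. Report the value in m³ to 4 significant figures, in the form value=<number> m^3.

value=1.643e-10 m^3

Every step keeps full float precision, and intermediates are printed rounded; one last rounding, at four significant figures.
Convert: Sliding speed v = 294.4 mm/s = 0.2944 m/s. Sliding distance L = v·t = 0.2944 m/s × 2345 s = 690.4 m.
Convert: Hardness H = 6.775 GPa = 6.775e+09 Pa.
Working in SI base units: W = 211.8 N, H = 6.775e+09 Pa, K = 7.614e-06.
Worn volume V = K·W·L/H = 7.614e-06 · 211.8 · 690.4 / 6.775e+09 = 1.643e-10 m³.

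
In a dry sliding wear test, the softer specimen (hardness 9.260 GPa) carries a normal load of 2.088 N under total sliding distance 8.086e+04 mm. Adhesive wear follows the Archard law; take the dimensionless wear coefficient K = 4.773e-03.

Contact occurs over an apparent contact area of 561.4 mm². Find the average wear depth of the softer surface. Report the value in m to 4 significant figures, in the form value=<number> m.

Every step maintains full precision — the intermediates are shown rounded, and rounded once at the end, at four significant figures.
Convert: Distance L = 8.086e+04 mm = 80.86 m.
Convert: Hardness H = 9.260 GPa = 9.260e+09 Pa.
Convert: Contact area A = 561.4 mm² = 5.614e-04 m².
In SI base units: W = 2.088 N, H = 9.260e+09 Pa, K = 4.773e-03.
By Archard's law, V = K·W·L/H = 4.773e-03 · 2.088 · 80.86 / 9.260e+09 = 8.703e-11 m³.
Average depth h = V/A = 8.703e-11 / 5.614e-04 = 1.550e-07 m.

value=1.550e-07 m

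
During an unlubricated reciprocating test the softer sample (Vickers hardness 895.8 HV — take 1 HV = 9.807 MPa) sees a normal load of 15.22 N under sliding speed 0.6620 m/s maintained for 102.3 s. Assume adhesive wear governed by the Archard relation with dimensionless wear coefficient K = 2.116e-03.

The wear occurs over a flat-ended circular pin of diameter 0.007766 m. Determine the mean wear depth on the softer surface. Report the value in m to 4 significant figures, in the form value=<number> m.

value=5.241e-06 m

Intermediates are shown rounded — every step carries full precision. Rounded just once to 4 significant digits.
Convert: Distance L = v·t = 0.6620 m/s × 102.3 s = 67.72 m.
Convert: Hardness H = 895.8 HV × 9.807 MPa/HV = 8785 MPa = 8.785e+09 Pa.
Convert: Contact area A = π·d²/4 = π·(0.007766 m)²/4 = 4.737e-05 m².
As SI base values: W = 15.22 N, H = 8.785e+09 Pa, K = 2.116e-03.
Archard volume V = K·W·L/H = 2.116e-03 · 15.22 · 67.72 / 8.785e+09 = 2.483e-10 m³.
Depth of wear h = V/A = 2.483e-10 / 4.737e-05 = 5.241e-06 m.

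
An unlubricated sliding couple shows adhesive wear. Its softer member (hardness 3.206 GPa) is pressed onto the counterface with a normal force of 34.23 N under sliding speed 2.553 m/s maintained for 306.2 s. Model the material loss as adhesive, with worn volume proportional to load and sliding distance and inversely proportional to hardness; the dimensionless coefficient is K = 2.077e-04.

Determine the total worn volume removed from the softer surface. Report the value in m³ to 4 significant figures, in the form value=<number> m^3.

value=1.734e-09 m^3

Each operation maintains full precision; printed values are rounded; rounded once at the end, at 4 significant figures.
Sliding distance L = v·t = 2.553 m/s × 306.2 s = 781.7 m.
Hardness H = 3.206 GPa = 3.206e+09 Pa.
In SI base units, W = 34.23 N, H = 3.206e+09 Pa, K = 2.077e-04.
Apply Archard: V = K·W·L/H = 2.077e-04 · 34.23 · 781.7 / 3.206e+09 = 1.734e-09 m³.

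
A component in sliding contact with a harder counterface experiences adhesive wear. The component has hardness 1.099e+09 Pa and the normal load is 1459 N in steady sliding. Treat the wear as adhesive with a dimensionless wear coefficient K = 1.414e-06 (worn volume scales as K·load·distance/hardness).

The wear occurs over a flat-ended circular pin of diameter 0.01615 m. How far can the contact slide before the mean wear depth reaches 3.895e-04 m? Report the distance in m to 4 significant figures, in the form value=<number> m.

Every step maintains exact precision — the intermediates are displayed rounded. Rounded once at the end: 4 significant digits.
Contact area A = π·d²/4 = π·(0.01615 m)²/4 = 2.048e-04 m².
Working in SI base units: W = 1459 N, H = 1.099e+09 Pa, K = 1.414e-06.
Allowed volume V_lim = h_lim·A = 3.895e-04 · 2.048e-04 = 7.979e-08 m³.
Life L = V_lim·H/(K·W) = 7.979e-08 · 1.099e+09 / (1.414e-06 · 1459) = 4.250e+04 m.

value=4.250e+04 m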